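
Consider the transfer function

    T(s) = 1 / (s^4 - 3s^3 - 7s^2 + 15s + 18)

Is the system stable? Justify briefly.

unstable

The denominator s^4 - 3s^3 - 7s^2 + 15s + 18 factors as (s - 3)^2(s + 2)(s + 1), giving poles at s = 3, -2, 3, -1.
Since the pole(s) at s = 3, 3 lie in the right half-plane, the system is unstable.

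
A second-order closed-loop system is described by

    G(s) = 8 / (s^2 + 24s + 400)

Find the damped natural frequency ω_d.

ω_d = 16 rad/s

Comparing s^2 + 24s + 400 to s^2 + 2ζωₙs + ωₙ²: ωₙ = 20 rad/s and ζ = 24/(2·20) = 0.6.
ζωₙ = 24/2 = 12, so ω_d = ωₙ√(1−ζ²) = √(ωₙ² − (ζωₙ)²) = √(400 − 12²) = √256 = 16 rad/s.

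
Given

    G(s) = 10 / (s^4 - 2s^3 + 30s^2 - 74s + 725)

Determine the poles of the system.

s = -2 + 5j, -2 - 5j, 3 + 4j, 3 - 4j

The poles are the roots of the denominator s^4 - 2s^3 + 30s^2 - 74s + 725 = 0.
No real roots exist; factor into two real quadratics: (s^2 + 4s + 29)(s^2 - 6s + 25) = 0.
Each quadratic gives a conjugate pair via the quadratic formula.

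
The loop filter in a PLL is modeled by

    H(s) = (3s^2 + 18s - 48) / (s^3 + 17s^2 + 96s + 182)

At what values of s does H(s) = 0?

Set the numerator to zero: 3s^2 + 18s - 48 = 0, i.e. 3·(s^2 + 6s - 16) = 0.
Factoring: (s - 2)(s + 8) = 0.

s = 2, -8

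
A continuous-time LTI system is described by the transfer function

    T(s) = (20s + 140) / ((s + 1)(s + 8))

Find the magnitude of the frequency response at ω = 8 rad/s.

|T(j8)| ≈ 2.331

Substitute s = j8: numerator = 140 + j160, denominator = -56 + j72.
|T(j8)| = |140 + j160| / |-56 + j72| = 212.60 / 91.214 ≈ 2.331.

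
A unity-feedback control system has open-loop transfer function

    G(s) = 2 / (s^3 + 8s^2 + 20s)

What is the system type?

Type 1

Factor s from the denominator: s^3 + 8s^2 + 20s = s·(s^2 + 8s + 20).
There is 1 pole at the origin, so the system is Type 1.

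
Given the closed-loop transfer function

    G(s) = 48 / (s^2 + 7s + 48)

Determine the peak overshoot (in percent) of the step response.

%OS ≈ 15.9%

Comparing s^2 + 7s + 48 to s^2 + 2ζωₙs + ωₙ²: ωₙ = √48 ≈ 6.928 rad/s and ζ = 7/(2·√48) ≈ 0.5052.
%OS = 100·exp(−πζ/√(1−ζ²)) = 100·exp(−π·0.5052/√(1−0.5052²)) ≈ 15.9%.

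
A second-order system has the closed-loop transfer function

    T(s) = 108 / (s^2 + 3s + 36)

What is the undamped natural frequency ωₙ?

ωₙ = 6 rad/s

Compare the denominator to the standard form s^2 + 2ζωₙs + ωₙ².
ωₙ² = 36, so ωₙ = 6 rad/s.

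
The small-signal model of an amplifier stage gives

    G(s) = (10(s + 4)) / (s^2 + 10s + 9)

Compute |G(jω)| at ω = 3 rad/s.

|G(j3)| ≈ 1.667

Substitute s = j3: numerator = 40 + j30, denominator = j30.
|G(j3)| = |40 + j30| / |j30| = 50 / 30 ≈ 1.667.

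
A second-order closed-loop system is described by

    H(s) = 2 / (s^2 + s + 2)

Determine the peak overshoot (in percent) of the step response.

%OS ≈ 30.5%

Comparing s^2 + s + 2 to s^2 + 2ζωₙs + ωₙ²: ωₙ = √2 ≈ 1.414 rad/s and ζ = 1/(2·√2) ≈ 0.3536.
%OS = 100·exp(−πζ/√(1−ζ²)) = 100·exp(−π·0.3536/√(1−0.3536²)) ≈ 30.5%.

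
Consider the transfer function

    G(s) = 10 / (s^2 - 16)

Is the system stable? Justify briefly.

The denominator s^2 - 16 factors as (s - 4)(s + 4), giving poles at s = 4, -4.
Since the pole(s) at s = 4 lie in the right half-plane, the system is unstable.

unstable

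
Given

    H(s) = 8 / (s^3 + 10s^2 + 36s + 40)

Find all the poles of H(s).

The poles are the roots of the denominator s^3 + 10s^2 + 36s + 40 = 0.
Trying s = -2: the polynomial evaluates to 0, so (s + 2) is a factor.
Dividing out leaves s^2 + 8s + 20 = 0.
The quadratic formula then gives s = -4 ± 2j.

s = -4 + 2j, -4 - 2j, -2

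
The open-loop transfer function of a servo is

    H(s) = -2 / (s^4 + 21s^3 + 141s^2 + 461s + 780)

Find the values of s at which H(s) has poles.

s = -2 ± 3j, -5, -12

The poles are the roots of the denominator s^4 + 21s^3 + 141s^2 + 461s + 780 = 0.
Trying s = -5: the polynomial evaluates to 0, so (s + 5) is a factor.
Dividing out leaves s^3 + 16s^2 + 61s + 156 = 0.
This factors further as (s^2 + 4s + 13)(s + 12) = 0.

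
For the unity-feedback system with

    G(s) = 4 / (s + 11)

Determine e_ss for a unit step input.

G(s) has no poles at the origin.
This is a Type 0 system. Kp = lim_{s→0} G(s) = 4/11.
e_ss = 1/(1 + Kp) = 1/(1 + 4/11) = 11/15 ≈ 0.7333.

e_ss = 0.7333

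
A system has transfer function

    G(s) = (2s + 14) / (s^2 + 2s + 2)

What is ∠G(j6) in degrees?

At s = j6: numerator = 14 + j12, denominator = -34 + j12.
∠G = ∠num − ∠den = 40.601° − (160.56°) = -120.0°.

∠G(j6) ≈ -120.0°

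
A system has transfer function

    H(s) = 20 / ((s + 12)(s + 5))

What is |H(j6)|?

|H(j6)| ≈ 0.1909

Substitute s = j6: numerator = 20, denominator = 24 + j102.
|H(j6)| = |20| / |24 + j102| = 20 / 104.79 ≈ 0.1909.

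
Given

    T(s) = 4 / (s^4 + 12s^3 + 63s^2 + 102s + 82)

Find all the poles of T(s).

The poles are the roots of the denominator s^4 + 12s^3 + 63s^2 + 102s + 82 = 0.
No real roots exist; factor into two real quadratics: (s^2 + 2s + 2)(s^2 + 10s + 41) = 0.
Each quadratic gives a conjugate pair via the quadratic formula.

s = -1 + j, -1 - j, -5 + 4j, -5 - 4j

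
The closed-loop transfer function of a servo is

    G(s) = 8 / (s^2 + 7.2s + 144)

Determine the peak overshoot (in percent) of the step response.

%OS ≈ 37.2%

Comparing s^2 + 7.2s + 144 to s^2 + 2ζωₙs + ωₙ²: ωₙ = 12 rad/s and ζ = 7.2/(2·12) = 0.3.
%OS = 100·exp(−πζ/√(1−ζ²)) = 100·exp(−π·0.3/√(1−0.3²)) ≈ 37.2%.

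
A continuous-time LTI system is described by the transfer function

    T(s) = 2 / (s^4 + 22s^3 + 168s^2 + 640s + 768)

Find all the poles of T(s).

The poles are the roots of the denominator s^4 + 22s^3 + 168s^2 + 640s + 768 = 0.
Trying s = -2: the polynomial evaluates to 0, so (s + 2) is a factor.
Dividing out leaves s^3 + 20s^2 + 128s + 384 = 0.
This factors further as (s^2 + 8s + 32)(s + 12) = 0.

s = -2, -4 + 4j, -4 - 4j, -12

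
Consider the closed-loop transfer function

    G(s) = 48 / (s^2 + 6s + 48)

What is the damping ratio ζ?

ζ ≈ 0.4330

Compare the denominator to the standard form s^2 + 2ζωₙs + ωₙ².
ωₙ² = 48, so ωₙ = √48 ≈ 6.928 rad/s.
2ζωₙ = 6, so ζ = 6/(2·√48) ≈ 0.4330.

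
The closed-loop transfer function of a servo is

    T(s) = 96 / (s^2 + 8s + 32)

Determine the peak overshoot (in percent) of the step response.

Comparing s^2 + 8s + 32 to s^2 + 2ζωₙs + ωₙ²: ωₙ = √32 ≈ 5.657 rad/s and ζ = 8/(2·√32) ≈ 0.7071.
%OS = 100·exp(−πζ/√(1−ζ²)) = 100·exp(−π·0.7071/√(1−0.7071²)) ≈ 4.32%.

%OS ≈ 4.32%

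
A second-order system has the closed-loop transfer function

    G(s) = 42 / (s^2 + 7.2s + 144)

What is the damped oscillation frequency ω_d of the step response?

Comparing s^2 + 7.2s + 144 to s^2 + 2ζωₙs + ωₙ²: ωₙ = 12 rad/s and ζ = 7.2/(2·12) = 0.3.
ζωₙ = 7.2/2 = 3.6, so ω_d = ωₙ√(1−ζ²) = √(ωₙ² − (ζωₙ)²) = √(144 − 3.6²) = √131.04 ≈ 11.45 rad/s.

ω_d ≈ 11.45 rad/s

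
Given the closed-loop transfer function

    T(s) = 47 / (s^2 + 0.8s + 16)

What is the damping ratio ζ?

ζ = 0.1

Compare the denominator to the standard form s^2 + 2ζωₙs + ωₙ².
ωₙ² = 16, so ωₙ = 4 rad/s.
2ζωₙ = 0.8, so ζ = 0.8/(2·4) = 0.1.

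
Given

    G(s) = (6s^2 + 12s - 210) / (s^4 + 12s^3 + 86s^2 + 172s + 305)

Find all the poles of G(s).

s = -1 ± 2j, -5 ± 6j

The poles are the roots of the denominator s^4 + 12s^3 + 86s^2 + 172s + 305 = 0.
No real roots exist; factor into two real quadratics: (s^2 + 2s + 5)(s^2 + 10s + 61) = 0.
Each quadratic gives a conjugate pair via the quadratic formula.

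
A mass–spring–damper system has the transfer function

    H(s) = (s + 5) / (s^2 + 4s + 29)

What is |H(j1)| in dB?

|H(j1)|_dB ≈ -14.9 dB

Substitute s = j1: numerator = 5 + j1, denominator = 28 + j4.
|H(j1)| = |5 + j1| / |28 + j4| = 5.0990 / 28.284 ≈ 0.1803.
In decibels: 20·log₁₀(0.1803) ≈ -14.9 dB.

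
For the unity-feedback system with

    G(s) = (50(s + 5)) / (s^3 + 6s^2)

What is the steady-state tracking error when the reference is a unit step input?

G(s) has 2 poles at the origin.
This is a Type 2 system; for a step input the steady-state error is zero.

e_ss = 0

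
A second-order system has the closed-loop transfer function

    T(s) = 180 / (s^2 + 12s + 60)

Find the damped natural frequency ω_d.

Comparing s^2 + 12s + 60 to s^2 + 2ζωₙs + ωₙ²: ωₙ = √60 ≈ 7.746 rad/s and ζ = 12/(2·√60) ≈ 0.7746.
ζωₙ = 12/2 = 6, so ω_d = ωₙ√(1−ζ²) = √(ωₙ² − (ζωₙ)²) = √(60 − 6²) = √24 ≈ 4.899 rad/s.

ω_d ≈ 4.899 rad/s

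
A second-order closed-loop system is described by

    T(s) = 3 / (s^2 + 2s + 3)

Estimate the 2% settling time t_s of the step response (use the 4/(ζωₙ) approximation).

t_s ≈ 4 s

Comparing s^2 + 2s + 3 to s^2 + 2ζωₙs + ωₙ²: ωₙ = √3 ≈ 1.732 rad/s and ζ = 2/(2·√3) ≈ 0.5774.
ζωₙ = 2/2 = 1, so t_s ≈ 4/(ζωₙ) = 4/1 = 4 s.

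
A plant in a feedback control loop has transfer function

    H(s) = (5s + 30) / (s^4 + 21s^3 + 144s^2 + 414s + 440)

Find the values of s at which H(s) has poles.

s = -11, -3 + j, -3 - j, -4

The poles are the roots of the denominator s^4 + 21s^3 + 144s^2 + 414s + 440 = 0.
Trying s = -11: the polynomial evaluates to 0, so (s + 11) is a factor.
Dividing out leaves s^3 + 10s^2 + 34s + 40 = 0.
This factors further as (s^2 + 6s + 10)(s + 4) = 0.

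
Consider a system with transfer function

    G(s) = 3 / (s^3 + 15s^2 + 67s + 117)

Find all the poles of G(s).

s = -3 ± 2j, -9

The poles are the roots of the denominator s^3 + 15s^2 + 67s + 117 = 0.
Trying s = -9: the polynomial evaluates to 0, so (s + 9) is a factor.
Dividing out leaves s^2 + 6s + 13 = 0.
The quadratic formula then gives s = -3 ± 2j.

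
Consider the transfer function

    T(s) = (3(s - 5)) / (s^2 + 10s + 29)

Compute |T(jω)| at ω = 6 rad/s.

|T(j6)| ≈ 0.3879

Substitute s = j6: numerator = -15 + j18, denominator = -7 + j60.
|T(j6)| = |-15 + j18| / |-7 + j60| = 23.431 / 60.407 ≈ 0.3879.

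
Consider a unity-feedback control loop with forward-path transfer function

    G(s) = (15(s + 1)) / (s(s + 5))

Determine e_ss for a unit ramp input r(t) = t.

e_ss = 0.3333

G(s) has one pole at the origin.
This is a Type 1 system. Kv = lim_{s→0} s·G(s) = 15/5 = 3.
e_ss = 1/Kv = 1/(3) = 1/3 ≈ 0.3333.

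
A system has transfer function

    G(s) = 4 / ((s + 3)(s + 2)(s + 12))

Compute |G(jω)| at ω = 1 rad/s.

Substitute s = j1: numerator = 4, denominator = 55 + j65.
|G(j1)| = |4| / |55 + j65| = 4 / 85.147 ≈ 0.04698.

|G(j1)| ≈ 0.04698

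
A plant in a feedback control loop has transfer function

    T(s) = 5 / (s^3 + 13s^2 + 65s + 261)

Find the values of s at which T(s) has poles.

s = -2 ± 5j, -9

The poles are the roots of the denominator s^3 + 13s^2 + 65s + 261 = 0.
Trying s = -9: the polynomial evaluates to 0, so (s + 9) is a factor.
Dividing out leaves s^2 + 4s + 29 = 0.
The quadratic formula then gives s = -2 ± 5j.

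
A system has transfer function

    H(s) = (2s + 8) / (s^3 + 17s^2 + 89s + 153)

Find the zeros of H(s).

s = -4

Set the numerator to zero: 2s + 8 = 0, i.e. 2·(s + 4) = 0.
So s = -4.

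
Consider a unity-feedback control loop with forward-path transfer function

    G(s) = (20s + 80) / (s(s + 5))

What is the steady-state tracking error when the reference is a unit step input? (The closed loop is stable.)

e_ss = 0

G(s) has one pole at the origin.
This is a Type 1 system; for a step input the steady-state error is zero.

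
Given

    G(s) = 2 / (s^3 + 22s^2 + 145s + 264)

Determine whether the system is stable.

The denominator s^3 + 22s^2 + 145s + 264 factors as (s + 11)(s + 3)(s + 8), giving poles at s = -11, -3, -8.
Since all poles lie strictly in the left half-plane, the system is stable.

stable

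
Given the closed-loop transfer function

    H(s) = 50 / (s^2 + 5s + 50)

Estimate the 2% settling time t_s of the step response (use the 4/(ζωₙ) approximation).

t_s ≈ 1.600 s

Comparing s^2 + 5s + 50 to s^2 + 2ζωₙs + ωₙ²: ωₙ = √50 ≈ 7.071 rad/s and ζ = 5/(2·√50) ≈ 0.3536.
ζωₙ = 5/2 = 2.5, so t_s ≈ 4/(ζωₙ) = 4/2.5 = 1.600 s.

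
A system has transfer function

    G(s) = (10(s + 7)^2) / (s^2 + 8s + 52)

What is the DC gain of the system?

At s = 0 each factor (s + a) contributes a and each (s^2 + bs + c) contributes c.
G(0) = 10·(7) · (7) / ((52)) = 490/52 = 245/26.

G(0) = 245/26 ≈ 9.423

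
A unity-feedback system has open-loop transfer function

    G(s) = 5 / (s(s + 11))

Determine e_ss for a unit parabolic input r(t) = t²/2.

G(s) has one pole at the origin.
This is a Type 1 system; Ka = lim_{s→0} s^2·G(s) = 0, so the steady-state error for a parabola input is infinite.

e_ss = ∞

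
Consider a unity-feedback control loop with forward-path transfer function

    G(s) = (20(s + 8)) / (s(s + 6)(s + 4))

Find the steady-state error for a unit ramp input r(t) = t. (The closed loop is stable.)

e_ss = 0.1500

G(s) has one pole at the origin.
This is a Type 1 system. Kv = lim_{s→0} s·G(s) = 160/24 = 20/3.
e_ss = 1/Kv = 1/(20/3) = 3/20 ≈ 0.1500.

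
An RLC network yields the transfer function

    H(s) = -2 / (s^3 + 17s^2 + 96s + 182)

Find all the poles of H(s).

The poles are the roots of the denominator s^3 + 17s^2 + 96s + 182 = 0.
Trying s = -7: the polynomial evaluates to 0, so (s + 7) is a factor.
Dividing out leaves s^2 + 10s + 26 = 0.
The quadratic formula then gives s = -5 ± 1j.

s = -5 + j, -5 - j, -7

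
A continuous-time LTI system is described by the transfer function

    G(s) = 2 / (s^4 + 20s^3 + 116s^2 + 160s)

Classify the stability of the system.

marginally stable

The denominator s^4 + 20s^3 + 116s^2 + 160s factors as s(s + 8)(s + 2)(s + 10), giving poles at s = 0, -8, -2, -10.
Since the simple pole(s) at s = 0 lie on the jω-axis with none in the right half-plane, the system is marginally stable.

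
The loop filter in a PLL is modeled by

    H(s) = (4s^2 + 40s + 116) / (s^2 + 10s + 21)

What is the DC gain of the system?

Set s = 0: H(0) = (116) / (21) = 116/21.

H(0) = 116/21 ≈ 5.524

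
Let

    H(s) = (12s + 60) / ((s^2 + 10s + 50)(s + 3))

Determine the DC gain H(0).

Set s = 0: H(0) = (60) / (150) = 2/5.

H(0) = 2/5 ≈ 0.4000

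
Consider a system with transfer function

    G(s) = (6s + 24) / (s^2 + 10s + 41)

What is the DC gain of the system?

Set s = 0: G(0) = (24) / (41) = 24/41.

G(0) = 24/41 ≈ 0.5854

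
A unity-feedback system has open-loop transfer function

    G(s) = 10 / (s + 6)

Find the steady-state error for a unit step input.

e_ss = 0.3750

G(s) has no poles at the origin.
This is a Type 0 system. Kp = lim_{s→0} G(s) = 10/6 = 5/3.
e_ss = 1/(1 + Kp) = 1/(1 + 5/3) = 3/8 ≈ 0.3750.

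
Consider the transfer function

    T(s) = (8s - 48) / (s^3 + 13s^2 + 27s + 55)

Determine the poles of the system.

s = -1 ± 2j, -11

The poles are the roots of the denominator s^3 + 13s^2 + 27s + 55 = 0.
Trying s = -11: the polynomial evaluates to 0, so (s + 11) is a factor.
Dividing out leaves s^2 + 2s + 5 = 0.
The quadratic formula then gives s = -1 ± 2j.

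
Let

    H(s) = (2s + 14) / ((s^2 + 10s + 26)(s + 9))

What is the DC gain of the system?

H(0) = 7/117 ≈ 0.05983

Set s = 0: H(0) = (14) / (234) = 7/117.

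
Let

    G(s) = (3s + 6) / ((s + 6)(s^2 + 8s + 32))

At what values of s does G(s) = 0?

s = -2

Set the numerator to zero: 3s + 6 = 0, i.e. 3·(s + 2) = 0.
So s = -2.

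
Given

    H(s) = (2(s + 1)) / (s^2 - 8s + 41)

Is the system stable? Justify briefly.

The poles can be read from the denominator factors: s = 4 + 5j, 4 - 5j.
Since the pole(s) at s = 4 ± 5j lie in the right half-plane, the system is unstable.

unstable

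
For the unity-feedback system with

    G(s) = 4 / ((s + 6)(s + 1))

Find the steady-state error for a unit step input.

G(s) has no poles at the origin.
This is a Type 0 system. Kp = lim_{s→0} G(s) = 4/6 = 2/3.
e_ss = 1/(1 + Kp) = 1/(1 + 2/3) = 3/5 ≈ 0.6000.

e_ss = 0.6000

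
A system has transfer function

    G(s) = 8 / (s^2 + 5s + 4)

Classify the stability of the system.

The denominator s^2 + 5s + 4 factors as (s + 4)(s + 1), giving poles at s = -4, -1.
Since all poles lie strictly in the left half-plane, the system is stable.

stable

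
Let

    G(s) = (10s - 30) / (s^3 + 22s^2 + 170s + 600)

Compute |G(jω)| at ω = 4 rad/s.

|G(j4)| ≈ 0.07530

Substitute s = j4: numerator = -30 + j40, denominator = 248 + j616.
|G(j4)| = |-30 + j40| / |248 + j616| = 50 / 664.05 ≈ 0.07530.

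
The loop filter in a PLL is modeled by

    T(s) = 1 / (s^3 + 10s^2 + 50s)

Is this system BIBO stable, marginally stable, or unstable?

marginally stable

The denominator s^3 + 10s^2 + 50s factors as s(s^2 + 10s + 50), giving poles at s = 0, -5 + 5j, -5 - 5j.
Since the simple pole(s) at s = 0 lie on the jω-axis with none in the right half-plane, the system is marginally stable.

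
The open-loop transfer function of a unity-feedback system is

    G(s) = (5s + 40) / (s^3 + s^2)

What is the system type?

Factor s from the denominator: s^3 + s^2 = s^2·(s + 1).
There are 2 poles at the origin, so the system is Type 2.

Type 2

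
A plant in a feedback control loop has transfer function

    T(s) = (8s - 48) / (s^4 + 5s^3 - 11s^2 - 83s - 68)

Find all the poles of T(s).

The poles are the roots of the denominator s^4 + 5s^3 - 11s^2 - 83s - 68 = 0.
Trying s = 4: the polynomial evaluates to 0, so (s - 4) is a factor.
Dividing out leaves s^3 + 9s^2 + 25s + 17 = 0.
This factors further as (s^2 + 8s + 17)(s + 1) = 0.

s = -4 ± j, 4, -1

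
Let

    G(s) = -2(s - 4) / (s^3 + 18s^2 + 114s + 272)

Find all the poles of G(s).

s = -5 + 3j, -5 - 3j, -8

The poles are the roots of the denominator s^3 + 18s^2 + 114s + 272 = 0.
Trying s = -8: the polynomial evaluates to 0, so (s + 8) is a factor.
Dividing out leaves s^2 + 10s + 34 = 0.
The quadratic formula then gives s = -5 ± 3j.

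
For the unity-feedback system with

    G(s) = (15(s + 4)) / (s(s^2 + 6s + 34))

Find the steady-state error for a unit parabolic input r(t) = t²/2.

G(s) has one pole at the origin.
This is a Type 1 system; Ka = lim_{s→0} s^2·G(s) = 0, so the steady-state error for a parabola input is infinite.

e_ss = ∞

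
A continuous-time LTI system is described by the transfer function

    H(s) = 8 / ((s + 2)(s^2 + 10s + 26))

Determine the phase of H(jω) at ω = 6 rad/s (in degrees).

∠H(j6) ≈ -171.0°

At s = j6: numerator = 8, denominator = -380 + j60.
∠H = ∠num − ∠den = 0° − (171.03°) = -171.0°.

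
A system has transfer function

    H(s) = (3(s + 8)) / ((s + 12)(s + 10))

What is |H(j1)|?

|H(j1)| ≈ 0.1999

Substitute s = j1: numerator = 24 + j3, denominator = 119 + j22.
|H(j1)| = |24 + j3| / |119 + j22| = 24.187 / 121.02 ≈ 0.1999.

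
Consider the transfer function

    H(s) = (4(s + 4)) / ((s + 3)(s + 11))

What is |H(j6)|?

Substitute s = j6: numerator = 16 + j24, denominator = -3 + j84.
|H(j6)| = |16 + j24| / |-3 + j84| = 28.844 / 84.054 ≈ 0.3432.

|H(j6)| ≈ 0.3432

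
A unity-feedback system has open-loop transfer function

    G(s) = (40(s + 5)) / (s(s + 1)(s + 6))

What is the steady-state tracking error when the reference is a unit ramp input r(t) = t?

G(s) has one pole at the origin.
This is a Type 1 system. Kv = lim_{s→0} s·G(s) = 200/6 = 100/3.
e_ss = 1/Kv = 1/(100/3) = 3/100 ≈ 0.03000.

e_ss = 0.03000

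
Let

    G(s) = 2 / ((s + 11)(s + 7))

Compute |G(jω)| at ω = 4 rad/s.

Substitute s = j4: numerator = 2, denominator = 61 + j72.
|G(j4)| = |2| / |61 + j72| = 2 / 94.366 ≈ 0.02119.

|G(j4)| ≈ 0.02119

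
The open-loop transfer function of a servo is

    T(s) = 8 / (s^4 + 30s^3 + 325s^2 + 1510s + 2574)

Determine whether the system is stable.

The denominator s^4 + 30s^3 + 325s^2 + 1510s + 2574 factors as (s^2 + 10s + 26)(s + 11)(s + 9), giving poles at s = -5 ± j, -11, -9.
Since all poles lie strictly in the left half-plane, the system is stable.

stable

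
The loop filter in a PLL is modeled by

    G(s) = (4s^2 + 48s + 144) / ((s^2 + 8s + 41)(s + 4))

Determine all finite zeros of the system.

s = -6, -6

Set the numerator to zero: 4s^2 + 48s + 144 = 0, i.e. 4·(s^2 + 12s + 36) = 0.
Factoring: (s + 6)^2 = 0.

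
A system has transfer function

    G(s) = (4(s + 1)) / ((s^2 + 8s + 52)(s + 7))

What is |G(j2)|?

Substitute s = j2: numerator = 4 + j8, denominator = 304 + j208.
|G(j2)| = |4 + j8| / |304 + j208| = 8.9443 / 368.35 ≈ 0.02428.

|G(j2)| ≈ 0.02428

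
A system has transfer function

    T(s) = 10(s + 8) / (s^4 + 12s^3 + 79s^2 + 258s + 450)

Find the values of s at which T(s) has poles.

s = -3 ± 4j, -3 ± 3j

The poles are the roots of the denominator s^4 + 12s^3 + 79s^2 + 258s + 450 = 0.
No real roots exist; factor into two real quadratics: (s^2 + 6s + 25)(s^2 + 6s + 18) = 0.
Each quadratic gives a conjugate pair via the quadratic formula.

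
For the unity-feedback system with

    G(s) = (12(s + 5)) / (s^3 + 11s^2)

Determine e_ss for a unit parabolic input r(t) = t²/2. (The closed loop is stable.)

e_ss = 0.1833

G(s) has 2 poles at the origin.
This is a Type 2 system. Ka = lim_{s→0} s^2·G(s) = 60/11.
e_ss = 1/Ka = 1/(60/11) = 11/60 ≈ 0.1833.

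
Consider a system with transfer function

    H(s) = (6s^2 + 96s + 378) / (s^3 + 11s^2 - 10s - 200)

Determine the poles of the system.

s = -5, -10, 4

The poles are the roots of the denominator s^3 + 11s^2 - 10s - 200 = 0.
Trying s = -5: the polynomial evaluates to 0, so (s + 5) is a factor.
Dividing out leaves s^2 + 6s - 40 = 0.
Factoring the quadratic: (s + 10)(s - 4) = 0.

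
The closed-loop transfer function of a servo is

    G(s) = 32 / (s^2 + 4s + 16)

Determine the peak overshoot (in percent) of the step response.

%OS ≈ 16.3%

Comparing s^2 + 4s + 16 to s^2 + 2ζωₙs + ωₙ²: ωₙ = 4 rad/s and ζ = 4/(2·4) = 0.5.
%OS = 100·exp(−πζ/√(1−ζ²)) = 100·exp(−π·0.5/√(1−0.5²)) ≈ 16.3%.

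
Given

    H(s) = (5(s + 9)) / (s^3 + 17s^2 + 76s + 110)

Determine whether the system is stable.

The denominator s^3 + 17s^2 + 76s + 110 factors as (s^2 + 6s + 10)(s + 11), giving poles at s = -3 ± j, -11.
Since all poles lie strictly in the left half-plane, the system is stable.

stable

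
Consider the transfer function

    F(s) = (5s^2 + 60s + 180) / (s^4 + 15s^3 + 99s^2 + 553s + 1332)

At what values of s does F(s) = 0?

Set the numerator to zero: 5s^2 + 60s + 180 = 0, i.e. 5·(s^2 + 12s + 36) = 0.
Factoring: (s + 6)^2 = 0.

s = -6, -6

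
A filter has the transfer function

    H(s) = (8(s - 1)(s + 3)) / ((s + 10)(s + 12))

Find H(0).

H(0) = -1/5 ≈ -0.2000

At s = 0 each factor (s + a) contributes a and each (s^2 + bs + c) contributes c.
H(0) = 8·(-1) · (3) / ((10) · (12)) = -24/120 = -1/5.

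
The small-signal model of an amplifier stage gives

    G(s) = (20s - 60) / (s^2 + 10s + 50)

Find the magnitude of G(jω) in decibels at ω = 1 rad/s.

Substitute s = j1: numerator = -60 + j20, denominator = 49 + j10.
|G(j1)| = |-60 + j20| / |49 + j10| = 63.246 / 50.010 ≈ 1.265.
In decibels: 20·log₁₀(1.265) ≈ 2.04 dB.

|G(j1)|_dB ≈ 2.04 dB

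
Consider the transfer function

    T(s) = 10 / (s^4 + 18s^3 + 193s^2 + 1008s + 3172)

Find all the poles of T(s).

s = -5 ± 6j, -4 ± 6j

The poles are the roots of the denominator s^4 + 18s^3 + 193s^2 + 1008s + 3172 = 0.
No real roots exist; factor into two real quadratics: (s^2 + 10s + 61)(s^2 + 8s + 52) = 0.
Each quadratic gives a conjugate pair via the quadratic formula.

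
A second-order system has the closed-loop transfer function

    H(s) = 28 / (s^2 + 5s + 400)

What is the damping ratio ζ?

ζ = 0.125

Compare the denominator to the standard form s^2 + 2ζωₙs + ωₙ².
ωₙ² = 400, so ωₙ = 20 rad/s.
2ζωₙ = 5, so ζ = 5/(2·20) = 0.125.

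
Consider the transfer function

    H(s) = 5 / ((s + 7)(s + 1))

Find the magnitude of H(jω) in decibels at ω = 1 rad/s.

|H(j1)|_dB ≈ -6.02 dB

Substitute s = j1: numerator = 5, denominator = 6 + j8.
|H(j1)| = |5| / |6 + j8| = 5 / 10 = 0.5000.
In decibels: 20·log₁₀(0.5000) ≈ -6.02 dB.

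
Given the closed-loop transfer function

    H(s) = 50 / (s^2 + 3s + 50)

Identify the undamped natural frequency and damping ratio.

ωₙ ≈ 7.071 rad/s, ζ ≈ 0.2121

Compare the denominator to the standard form s^2 + 2ζωₙs + ωₙ².
ωₙ² = 50, so ωₙ = √50 ≈ 7.071 rad/s.
2ζωₙ = 3, so ζ = 3/(2·√50) ≈ 0.2121.
With ζ = 0.2121 the response is underdamped.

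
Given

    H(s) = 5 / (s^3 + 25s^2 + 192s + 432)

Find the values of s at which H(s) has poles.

The poles are the roots of the denominator s^3 + 25s^2 + 192s + 432 = 0.
Trying s = -9: the polynomial evaluates to 0, so (s + 9) is a factor.
Dividing out leaves s^2 + 16s + 48 = 0.
Factoring the quadratic: (s + 12)(s + 4) = 0.

s = -9, -12, -4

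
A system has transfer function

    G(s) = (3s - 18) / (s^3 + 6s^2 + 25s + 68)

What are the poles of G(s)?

s = -4, -1 + 4j, -1 - 4j

The poles are the roots of the denominator s^3 + 6s^2 + 25s + 68 = 0.
Trying s = -4: the polynomial evaluates to 0, so (s + 4) is a factor.
Dividing out leaves s^2 + 2s + 17 = 0.
The quadratic formula then gives s = -1 ± 4j.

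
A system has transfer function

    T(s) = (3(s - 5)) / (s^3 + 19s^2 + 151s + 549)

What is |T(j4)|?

|T(j4)| ≈ 0.03239

Substitute s = j4: numerator = -15 + j12, denominator = 245 + j540.
|T(j4)| = |-15 + j12| / |245 + j540| = 19.209 / 592.98 ≈ 0.03239.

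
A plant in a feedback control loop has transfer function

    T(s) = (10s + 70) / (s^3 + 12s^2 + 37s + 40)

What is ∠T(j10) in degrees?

∠T(j10) ≈ -153.5°

At s = j10: numerator = 70 + j100, denominator = -1160 - j630.
∠T = ∠num − ∠den = 55.008° − (-151.49°) = 206.5°, which wraps to -153.5°.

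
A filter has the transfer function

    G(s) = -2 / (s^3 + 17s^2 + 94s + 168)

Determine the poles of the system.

s = -7, -4, -6

The poles are the roots of the denominator s^3 + 17s^2 + 94s + 168 = 0.
Trying s = -7: the polynomial evaluates to 0, so (s + 7) is a factor.
Dividing out leaves s^2 + 10s + 24 = 0.
Factoring the quadratic: (s + 4)(s + 6) = 0.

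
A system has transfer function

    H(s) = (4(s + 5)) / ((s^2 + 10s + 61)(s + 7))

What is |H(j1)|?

|H(j1)| ≈ 0.04742

Substitute s = j1: numerator = 20 + j4, denominator = 410 + j130.
|H(j1)| = |20 + j4| / |410 + j130| = 20.396 / 430.12 ≈ 0.04742.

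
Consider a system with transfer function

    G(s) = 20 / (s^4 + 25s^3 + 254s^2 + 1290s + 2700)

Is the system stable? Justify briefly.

The denominator s^4 + 25s^3 + 254s^2 + 1290s + 2700 factors as (s + 9)(s + 6)(s^2 + 10s + 50), giving poles at s = -9, -6, -5 + 5j, -5 - 5j.
Since all poles lie strictly in the left half-plane, the system is stable.

stable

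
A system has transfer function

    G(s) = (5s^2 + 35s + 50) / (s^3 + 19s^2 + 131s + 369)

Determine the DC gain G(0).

G(0) = 50/369 ≈ 0.1355

Set s = 0: G(0) = (50) / (369) = 50/369.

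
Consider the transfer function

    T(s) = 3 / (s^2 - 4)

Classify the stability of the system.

The denominator s^2 - 4 factors as (s + 2)(s - 2), giving poles at s = -2, 2.
Since the pole(s) at s = 2 lie in the right half-plane, the system is unstable.

unstable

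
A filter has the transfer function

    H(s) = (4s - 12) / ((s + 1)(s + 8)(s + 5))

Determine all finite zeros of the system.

s = 3

Set the numerator to zero: 4s - 12 = 0, i.e. 4·(s - 3) = 0.
So s = 3.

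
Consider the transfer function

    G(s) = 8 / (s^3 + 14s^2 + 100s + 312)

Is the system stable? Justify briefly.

The denominator s^3 + 14s^2 + 100s + 312 factors as (s^2 + 8s + 52)(s + 6), giving poles at s = -4 ± 6j, -6.
Since all poles lie strictly in the left half-plane, the system is stable.

stable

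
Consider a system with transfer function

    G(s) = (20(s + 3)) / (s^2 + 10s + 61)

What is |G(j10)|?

|G(j10)| ≈ 1.945

Substitute s = j10: numerator = 60 + j200, denominator = -39 + j100.
|G(j10)| = |60 + j200| / |-39 + j100| = 208.81 / 107.34 ≈ 1.945.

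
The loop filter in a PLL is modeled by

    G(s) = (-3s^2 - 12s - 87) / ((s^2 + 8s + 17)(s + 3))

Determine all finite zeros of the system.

Set the numerator to zero: -3s^2 - 12s - 87 = 0, i.e. -3·(s^2 + 4s + 29) = 0.
Factoring: (s^2 + 4s + 29) = 0.

s = -2 ± 5j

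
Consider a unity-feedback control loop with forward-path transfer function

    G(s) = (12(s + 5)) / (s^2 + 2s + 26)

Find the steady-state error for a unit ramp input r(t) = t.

e_ss = ∞

G(s) has no poles at the origin.
This is a Type 0 system; Kv = lim_{s→0} s·G(s) = 0, so the steady-state error for a ramp input is infinite.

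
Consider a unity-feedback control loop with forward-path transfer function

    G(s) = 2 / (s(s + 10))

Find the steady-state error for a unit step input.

G(s) has one pole at the origin.
This is a Type 1 system; for a step input the steady-state error is zero.

e_ss = 0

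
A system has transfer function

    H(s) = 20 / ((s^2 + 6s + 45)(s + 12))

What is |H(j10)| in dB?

|H(j10)|_dB ≈ -36.1 dB

Substitute s = j10: numerator = 20, denominator = -1260 + j170.
|H(j10)| = |20| / |-1260 + j170| = 20 / 1271.4 ≈ 0.01573.
In decibels: 20·log₁₀(0.01573) ≈ -36.1 dB.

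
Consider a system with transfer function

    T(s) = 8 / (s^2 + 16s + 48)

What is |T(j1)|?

Substitute s = j1: numerator = 8, denominator = 47 + j16.
|T(j1)| = |8| / |47 + j16| = 8 / 49.649 ≈ 0.1611.

|T(j1)| ≈ 0.1611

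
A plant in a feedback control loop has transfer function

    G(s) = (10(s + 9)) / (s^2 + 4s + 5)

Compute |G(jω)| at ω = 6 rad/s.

|G(j6)| ≈ 2.759

Substitute s = j6: numerator = 90 + j60, denominator = -31 + j24.
|G(j6)| = |90 + j60| / |-31 + j24| = 108.17 / 39.205 ≈ 2.759.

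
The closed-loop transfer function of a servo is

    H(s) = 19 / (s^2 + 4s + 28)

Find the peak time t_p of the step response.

Comparing s^2 + 4s + 28 to s^2 + 2ζωₙs + ωₙ²: ωₙ = √28 ≈ 5.292 rad/s and ζ = 4/(2·√28) ≈ 0.3780.
ζωₙ = 4/2 = 2, so ω_d = ωₙ√(1−ζ²) = √(ωₙ² − (ζωₙ)²) = √(28 − 2²) = √24 ≈ 4.899 rad/s.
t_p = π/ω_d = π/4.899 ≈ 0.6413 s.

t_p ≈ 0.6413 s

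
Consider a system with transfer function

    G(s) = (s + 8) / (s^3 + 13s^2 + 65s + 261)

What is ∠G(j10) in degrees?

∠G(j10) ≈ -147.3°

At s = j10: numerator = 8 + j10, denominator = -1039 - j350.
∠G = ∠num − ∠den = 51.340° − (-161.38°) = 212.7°, which wraps to -147.3°.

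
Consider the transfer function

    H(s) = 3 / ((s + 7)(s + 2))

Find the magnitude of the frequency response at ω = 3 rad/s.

Substitute s = j3: numerator = 3, denominator = 5 + j27.
|H(j3)| = |3| / |5 + j27| = 3 / 27.459 ≈ 0.1093.

|H(j3)| ≈ 0.1093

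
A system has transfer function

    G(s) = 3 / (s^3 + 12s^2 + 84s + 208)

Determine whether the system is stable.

The denominator s^3 + 12s^2 + 84s + 208 factors as (s^2 + 8s + 52)(s + 4), giving poles at s = -4 ± 6j, -4.
Since all poles lie strictly in the left half-plane, the system is stable.

stable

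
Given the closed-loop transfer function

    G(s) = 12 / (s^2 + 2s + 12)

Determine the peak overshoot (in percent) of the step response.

%OS ≈ 38.8%

Comparing s^2 + 2s + 12 to s^2 + 2ζωₙs + ωₙ²: ωₙ = √12 ≈ 3.464 rad/s and ζ = 2/(2·√12) ≈ 0.2887.
%OS = 100·exp(−πζ/√(1−ζ²)) = 100·exp(−π·0.2887/√(1−0.2887²)) ≈ 38.8%.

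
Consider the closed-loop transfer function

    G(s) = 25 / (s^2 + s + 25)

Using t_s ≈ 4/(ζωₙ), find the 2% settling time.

Comparing s^2 + s + 25 to s^2 + 2ζωₙs + ωₙ²: ωₙ = 5 rad/s and ζ = 1/(2·5) = 0.1.
ζωₙ = 1/2 = 0.5, so t_s ≈ 4/(ζωₙ) = 4/0.5 = 8 s.

t_s ≈ 8 s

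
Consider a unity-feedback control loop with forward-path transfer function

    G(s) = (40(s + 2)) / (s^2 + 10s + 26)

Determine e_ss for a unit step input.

e_ss = 0.2453

G(s) has no poles at the origin.
This is a Type 0 system. Kp = lim_{s→0} G(s) = 80/26 = 40/13.
e_ss = 1/(1 + Kp) = 1/(1 + 40/13) = 13/53 ≈ 0.2453.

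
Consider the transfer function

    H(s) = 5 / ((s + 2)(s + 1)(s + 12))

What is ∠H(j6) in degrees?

At s = j6: numerator = 5, denominator = -516 + j12.
∠H = ∠num − ∠den = 0° − (178.67°) = -178.7°.

∠H(j6) ≈ -178.7°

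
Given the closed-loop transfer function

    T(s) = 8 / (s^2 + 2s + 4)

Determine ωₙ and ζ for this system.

Compare the denominator to the standard form s^2 + 2ζωₙs + ωₙ².
ωₙ² = 4, so ωₙ = 2 rad/s.
2ζωₙ = 2, so ζ = 2/(2·2) = 0.5.

ωₙ = 2 rad/s, ζ = 0.5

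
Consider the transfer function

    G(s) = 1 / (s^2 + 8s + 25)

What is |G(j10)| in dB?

Substitute s = j10: numerator = 1, denominator = -75 + j80.
|G(j10)| = |1| / |-75 + j80| = 1 / 109.66 ≈ 0.009119.
In decibels: 20·log₁₀(0.009119) ≈ -40.8 dB.

|G(j10)|_dB ≈ -40.8 dB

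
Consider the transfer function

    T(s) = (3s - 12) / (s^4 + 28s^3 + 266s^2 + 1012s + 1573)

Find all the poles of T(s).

The poles are the roots of the denominator s^4 + 28s^3 + 266s^2 + 1012s + 1573 = 0.
Trying s = -11: the polynomial evaluates to 0, so (s + 11) is a factor.
Dividing out leaves s^3 + 17s^2 + 79s + 143 = 0.
This factors further as (s^2 + 6s + 13)(s + 11) = 0.

s = -11, -3 ± 2j, -11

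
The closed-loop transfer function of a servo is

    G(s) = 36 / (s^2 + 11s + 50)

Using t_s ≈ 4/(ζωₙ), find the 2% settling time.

t_s ≈ 0.7273 s

Comparing s^2 + 11s + 50 to s^2 + 2ζωₙs + ωₙ²: ωₙ = √50 ≈ 7.071 rad/s and ζ = 11/(2·√50) ≈ 0.7778.
ζωₙ = 11/2 = 5.5, so t_s ≈ 4/(ζωₙ) = 4/5.5 ≈ 0.7273 s.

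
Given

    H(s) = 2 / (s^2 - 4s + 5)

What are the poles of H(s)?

s = 2 + j, 2 - j

The poles are the roots of the denominator s^2 - 4s + 5 = 0.
Using the quadratic formula: s = (4 ± √(-4))/2 = 2 ± 1j.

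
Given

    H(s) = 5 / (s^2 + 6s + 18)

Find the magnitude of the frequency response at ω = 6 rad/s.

Substitute s = j6: numerator = 5, denominator = -18 + j36.
|H(j6)| = |5| / |-18 + j36| = 5 / 40.249 ≈ 0.1242.

|H(j6)| ≈ 0.1242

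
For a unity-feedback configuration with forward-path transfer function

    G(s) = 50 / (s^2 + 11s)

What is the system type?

Factor s from the denominator: s^2 + 11s = s·(s + 11).
There is 1 pole at the origin, so the system is Type 1.

Type 1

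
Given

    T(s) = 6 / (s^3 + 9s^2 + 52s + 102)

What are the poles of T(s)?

The poles are the roots of the denominator s^3 + 9s^2 + 52s + 102 = 0.
Trying s = -3: the polynomial evaluates to 0, so (s + 3) is a factor.
Dividing out leaves s^2 + 6s + 34 = 0.
The quadratic formula then gives s = -3 ± 5j.

s = -3 + 5j, -3 - 5j, -3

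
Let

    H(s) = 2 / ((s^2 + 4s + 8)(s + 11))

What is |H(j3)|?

|H(j3)| ≈ 0.01457

Substitute s = j3: numerator = 2, denominator = -47 + j129.
|H(j3)| = |2| / |-47 + j129| = 2 / 137.30 ≈ 0.01457.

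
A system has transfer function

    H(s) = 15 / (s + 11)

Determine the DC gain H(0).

H(0) = 15/11 ≈ 1.364

At s = 0 each factor (s + a) contributes a and each (s^2 + bs + c) contributes c.
H(0) = 15·1 / ((11)) = 15/11 = 15/11.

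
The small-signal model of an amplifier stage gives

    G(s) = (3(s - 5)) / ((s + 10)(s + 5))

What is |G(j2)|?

Substitute s = j2: numerator = -15 + j6, denominator = 46 + j30.
|G(j2)| = |-15 + j6| / |46 + j30| = 16.155 / 54.918 ≈ 0.2942.

|G(j2)| ≈ 0.2942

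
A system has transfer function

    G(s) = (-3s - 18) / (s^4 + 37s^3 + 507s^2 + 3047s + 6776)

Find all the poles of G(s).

The poles are the roots of the denominator s^4 + 37s^3 + 507s^2 + 3047s + 6776 = 0.
Trying s = -11: the polynomial evaluates to 0, so (s + 11) is a factor.
Dividing out leaves s^3 + 26s^2 + 221s + 616 = 0.
This factors further as (s + 11)(s + 8)(s + 7) = 0.

s = -11, -11, -8, -7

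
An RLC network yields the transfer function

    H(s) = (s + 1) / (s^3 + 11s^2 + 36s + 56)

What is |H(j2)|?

Substitute s = j2: numerator = 1 + j2, denominator = 12 + j64.
|H(j2)| = |1 + j2| / |12 + j64| = 2.2361 / 65.115 ≈ 0.03434.

|H(j2)| ≈ 0.03434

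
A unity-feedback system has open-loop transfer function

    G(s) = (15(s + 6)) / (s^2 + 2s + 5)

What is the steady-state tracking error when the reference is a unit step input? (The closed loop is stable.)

e_ss = 0.05263

G(s) has no poles at the origin.
This is a Type 0 system. Kp = lim_{s→0} G(s) = 90/5 = 18.
e_ss = 1/(1 + Kp) = 1/(1 + 18) = 1/19 ≈ 0.05263.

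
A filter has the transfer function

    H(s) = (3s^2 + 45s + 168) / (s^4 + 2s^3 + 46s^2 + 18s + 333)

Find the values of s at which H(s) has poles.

The poles are the roots of the denominator s^4 + 2s^3 + 46s^2 + 18s + 333 = 0.
No real roots exist; factor into two real quadratics: (s^2 + 9)(s^2 + 2s + 37) = 0.
Each quadratic gives a conjugate pair via the quadratic formula.

s = 3j, -3j, -1 + 6j, -1 - 6j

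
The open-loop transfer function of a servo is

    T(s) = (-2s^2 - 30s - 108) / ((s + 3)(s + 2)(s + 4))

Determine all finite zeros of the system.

Set the numerator to zero: -2s^2 - 30s - 108 = 0, i.e. -2·(s^2 + 15s + 54) = 0.
Factoring: (s + 6)(s + 9) = 0.

s = -6, -9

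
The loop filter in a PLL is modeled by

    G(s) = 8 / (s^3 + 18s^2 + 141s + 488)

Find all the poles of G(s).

The poles are the roots of the denominator s^3 + 18s^2 + 141s + 488 = 0.
Trying s = -8: the polynomial evaluates to 0, so (s + 8) is a factor.
Dividing out leaves s^2 + 10s + 61 = 0.
The quadratic formula then gives s = -5 ± 6j.

s = -5 + 6j, -5 - 6j, -8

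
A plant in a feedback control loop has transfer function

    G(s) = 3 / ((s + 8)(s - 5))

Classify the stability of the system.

unstable

The poles can be read from the denominator factors: s = -8, 5.
Since the pole(s) at s = 5 lie in the right half-plane, the system is unstable.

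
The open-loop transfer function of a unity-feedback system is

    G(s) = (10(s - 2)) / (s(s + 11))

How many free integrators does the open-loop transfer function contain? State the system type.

Type 1

The denominator has 1 factor of s at the origin (free integrator), so this is a Type 1 system.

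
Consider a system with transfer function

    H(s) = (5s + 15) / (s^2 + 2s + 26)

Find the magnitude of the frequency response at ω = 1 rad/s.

Substitute s = j1: numerator = 15 + j5, denominator = 25 + j2.
|H(j1)| = |15 + j5| / |25 + j2| = 15.811 / 25.080 ≈ 0.6304.

|H(j1)| ≈ 0.6304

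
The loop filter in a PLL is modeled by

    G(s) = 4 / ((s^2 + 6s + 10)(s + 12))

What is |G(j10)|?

|G(j10)| ≈ 0.002367

Substitute s = j10: numerator = 4, denominator = -1680 - j180.
|G(j10)| = |4| / |-1680 - j180| = 4 / 1689.6 ≈ 0.002367.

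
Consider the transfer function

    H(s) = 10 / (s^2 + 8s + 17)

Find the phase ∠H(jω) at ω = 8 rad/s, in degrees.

∠H(j8) ≈ -126.3°

At s = j8: numerator = 10, denominator = -47 + j64.
∠H = ∠num − ∠den = 0° − (126.29°) = -126.3°.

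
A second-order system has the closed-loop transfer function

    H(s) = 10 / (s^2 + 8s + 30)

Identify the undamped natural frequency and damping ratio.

Compare the denominator to the standard form s^2 + 2ζωₙs + ωₙ².
ωₙ² = 30, so ωₙ = √30 ≈ 5.477 rad/s.
2ζωₙ = 8, so ζ = 8/(2·√30) ≈ 0.7303.
With ζ = 0.7303 the response is underdamped.

ωₙ ≈ 5.477 rad/s, ζ ≈ 0.7303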